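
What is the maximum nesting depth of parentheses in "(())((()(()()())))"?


Input: "(())((()(()()())))"
Tracking depth:
  Position 0 '(': depth becomes 1
  Position 1 '(': depth becomes 2
  Position 2 ')': depth becomes 1
  Position 3 ')': depth becomes 0
  Position 4 '(': depth becomes 1
  Position 5 '(': depth becomes 2
  Position 6 '(': depth becomes 3
  Position 7 ')': depth becomes 2
  Position 8 '(': depth becomes 3
  Position 9 '(': depth becomes 4
  Position 10 ')': depth becomes 3
  Position 11 '(': depth becomes 4
  Position 12 ')': depth becomes 3
  Position 13 '(': depth becomes 4
  Position 14 ')': depth becomes 3
  Position 15 ')': depth becomes 2
  Position 16 ')': depth becomes 1
  Position 17 ')': depth becomes 0
Maximum depth reached: 4

4


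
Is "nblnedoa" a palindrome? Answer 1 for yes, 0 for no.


Input: nblnedoa
Reversed: aodenlbn
  Compare pos 0 ('n') with pos 7 ('a'): MISMATCH
  Compare pos 1 ('b') with pos 6 ('o'): MISMATCH
  Compare pos 2 ('l') with pos 5 ('d'): MISMATCH
  Compare pos 3 ('n') with pos 4 ('e'): MISMATCH
Result: not a palindrome

0


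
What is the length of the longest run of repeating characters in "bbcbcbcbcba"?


Input: "bbcbcbcbcba"
Scanning for longest run:
  Position 1 ('b'): continues run of 'b', length=2
  Position 2 ('c'): new char, reset run to 1
  Position 3 ('b'): new char, reset run to 1
  Position 4 ('c'): new char, reset run to 1
  Position 5 ('b'): new char, reset run to 1
  Position 6 ('c'): new char, reset run to 1
  Position 7 ('b'): new char, reset run to 1
  Position 8 ('c'): new char, reset run to 1
  Position 9 ('b'): new char, reset run to 1
  Position 10 ('a'): new char, reset run to 1
Longest run: 'b' with length 2

2


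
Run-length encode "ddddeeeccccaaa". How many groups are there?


Input: ddddeeeccccaaa
Scanning for consecutive runs:
  Group 1: 'd' x 4 (positions 0-3)
  Group 2: 'e' x 3 (positions 4-6)
  Group 3: 'c' x 4 (positions 7-10)
  Group 4: 'a' x 3 (positions 11-13)
Total groups: 4

4


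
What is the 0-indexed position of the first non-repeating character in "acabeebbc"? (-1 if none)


Input: acabeebbc
Character frequencies:
  'a': 2
  'b': 3
  'c': 2
  'e': 2
Scanning left to right for freq == 1:
  Position 0 ('a'): freq=2, skip
  Position 1 ('c'): freq=2, skip
  Position 2 ('a'): freq=2, skip
  Position 3 ('b'): freq=3, skip
  Position 4 ('e'): freq=2, skip
  Position 5 ('e'): freq=2, skip
  Position 6 ('b'): freq=3, skip
  Position 7 ('b'): freq=3, skip
  Position 8 ('c'): freq=2, skip
  No unique character found => answer = -1

-1


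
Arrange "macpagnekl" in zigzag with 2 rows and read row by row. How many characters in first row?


Zigzag "macpagnekl" into 2 rows:
Placing characters:
  'm' => row 0
  'a' => row 1
  'c' => row 0
  'p' => row 1
  'a' => row 0
  'g' => row 1
  'n' => row 0
  'e' => row 1
  'k' => row 0
  'l' => row 1
Rows:
  Row 0: "mcank"
  Row 1: "apgel"
First row length: 5

5


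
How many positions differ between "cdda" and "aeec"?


Comparing "cdda" and "aeec" position by position:
  Position 0: 'c' vs 'a' => DIFFER
  Position 1: 'd' vs 'e' => DIFFER
  Position 2: 'd' vs 'e' => DIFFER
  Position 3: 'a' vs 'c' => DIFFER
Positions that differ: 4

4


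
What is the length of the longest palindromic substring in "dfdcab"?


Input: "dfdcab"
Checking substrings for palindromes:
  [0:3] "dfd" (len 3) => palindrome
Longest palindromic substring: "dfd" with length 3

3


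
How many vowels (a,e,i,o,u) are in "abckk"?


Input: abckk
Checking each character:
  'a' at position 0: vowel (running total: 1)
  'b' at position 1: consonant
  'c' at position 2: consonant
  'k' at position 3: consonant
  'k' at position 4: consonant
Total vowels: 1

1


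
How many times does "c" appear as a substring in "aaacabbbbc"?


Searching for "c" in "aaacabbbbc"
Scanning each position:
  Position 0: "a" => no
  Position 1: "a" => no
  Position 2: "a" => no
  Position 3: "c" => MATCH
  Position 4: "a" => no
  Position 5: "b" => no
  Position 6: "b" => no
  Position 7: "b" => no
  Position 8: "b" => no
  Position 9: "c" => MATCH
Total occurrences: 2

2


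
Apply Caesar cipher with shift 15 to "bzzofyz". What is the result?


Caesar cipher: shift "bzzofyz" by 15
  'b' (pos 1) + 15 = pos 16 = 'q'
  'z' (pos 25) + 15 = pos 14 = 'o'
  'z' (pos 25) + 15 = pos 14 = 'o'
  'o' (pos 14) + 15 = pos 3 = 'd'
  'f' (pos 5) + 15 = pos 20 = 'u'
  'y' (pos 24) + 15 = pos 13 = 'n'
  'z' (pos 25) + 15 = pos 14 = 'o'
Result: qooduno

qooduno


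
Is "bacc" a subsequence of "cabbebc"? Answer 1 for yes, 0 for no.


Check if "bacc" is a subsequence of "cabbebc"
Greedy scan:
  Position 0 ('c'): no match needed
  Position 1 ('a'): no match needed
  Position 2 ('b'): matches sub[0] = 'b'
  Position 3 ('b'): no match needed
  Position 4 ('e'): no match needed
  Position 5 ('b'): no match needed
  Position 6 ('c'): no match needed
Only matched 1/4 characters => not a subsequence

0


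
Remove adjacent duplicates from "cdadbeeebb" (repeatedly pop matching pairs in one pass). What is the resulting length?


Input: cdadbeeebb
Stack-based adjacent duplicate removal:
  Read 'c': push. Stack: c
  Read 'd': push. Stack: cd
  Read 'a': push. Stack: cda
  Read 'd': push. Stack: cdad
  Read 'b': push. Stack: cdadb
  Read 'e': push. Stack: cdadbe
  Read 'e': matches stack top 'e' => pop. Stack: cdadb
  Read 'e': push. Stack: cdadbe
  Read 'b': push. Stack: cdadbeb
  Read 'b': matches stack top 'b' => pop. Stack: cdadbe
Final stack: "cdadbe" (length 6)

6


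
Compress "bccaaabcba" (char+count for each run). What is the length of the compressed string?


Input: bccaaabcba
Runs:
  'b' x 1 => "b1"
  'c' x 2 => "c2"
  'a' x 3 => "a3"
  'b' x 1 => "b1"
  'c' x 1 => "c1"
  'b' x 1 => "b1"
  'a' x 1 => "a1"
Compressed: "b1c2a3b1c1b1a1"
Compressed length: 14

14


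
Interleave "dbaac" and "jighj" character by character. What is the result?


Interleaving "dbaac" and "jighj":
  Position 0: 'd' from first, 'j' from second => "dj"
  Position 1: 'b' from first, 'i' from second => "bi"
  Position 2: 'a' from first, 'g' from second => "ag"
  Position 3: 'a' from first, 'h' from second => "ah"
  Position 4: 'c' from first, 'j' from second => "cj"
Result: djbiagahcj

djbiagahcj


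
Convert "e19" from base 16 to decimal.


Input: "e19" in base 16
Positional expansion:
  Digit 'e' (value 14) x 16^2 = 3584
  Digit '1' (value 1) x 16^1 = 16
  Digit '9' (value 9) x 16^0 = 9
Sum = 3609

3609


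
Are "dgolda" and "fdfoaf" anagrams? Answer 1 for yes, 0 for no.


Strings: "dgolda", "fdfoaf"
Sorted first:  addglo
Sorted second: adfffo
Differ at position 2: 'd' vs 'f' => not anagrams

0


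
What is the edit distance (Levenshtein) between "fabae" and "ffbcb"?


Computing edit distance: "fabae" -> "ffbcb"
DP table:
           f    f    b    c    b
      0    1    2    3    4    5
  f   1    0    1    2    3    4
  a   2    1    1    2    3    4
  b   3    2    2    1    2    3
  a   4    3    3    2    2    3
  e   5    4    4    3    3    3
Edit distance = dp[5][5] = 3

3


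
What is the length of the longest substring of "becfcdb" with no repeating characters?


Input: "becfcdb"
Sliding window (track last position of each char):
  Position 0 ('b'): window [0,0] length 1 -- new best
  Position 1 ('e'): window [0,1] length 2 -- new best
  Position 2 ('c'): window [0,2] length 3 -- new best
  Position 3 ('f'): window [0,3] length 4 -- new best
  Position 4 ('c'): repeat (last at 2), move window start to 3
  Position 4 ('c'): window [3,4] length 2
  Position 5 ('d'): window [3,5] length 3
  Position 6 ('b'): window [3,6] length 4
Longest substring with no repeats: "becf" with length 4

4


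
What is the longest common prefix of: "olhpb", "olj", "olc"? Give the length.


Words: olhpb, olj, olc
  Position 0: all 'o' => match
  Position 1: all 'l' => match
  Position 2: ('h', 'j', 'c') => mismatch, stop
LCP = "ol" (length 2)

2


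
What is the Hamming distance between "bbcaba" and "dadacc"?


Comparing "bbcaba" and "dadacc" position by position:
  Position 0: 'b' vs 'd' => differ
  Position 1: 'b' vs 'a' => differ
  Position 2: 'c' vs 'd' => differ
  Position 3: 'a' vs 'a' => same
  Position 4: 'b' vs 'c' => differ
  Position 5: 'a' vs 'c' => differ
Total differences (Hamming distance): 5

5


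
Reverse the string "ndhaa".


Input: ndhaa
Reading characters right to left:
  Position 4: 'a'
  Position 3: 'a'
  Position 2: 'h'
  Position 1: 'd'
  Position 0: 'n'
Reversed: aahdn

aahdn


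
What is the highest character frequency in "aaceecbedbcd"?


Input: aaceecbedbcd
Character counts:
  'a': 2
  'b': 2
  'c': 3
  'd': 2
  'e': 3
Maximum frequency: 3

3


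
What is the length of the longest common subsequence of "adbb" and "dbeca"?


LCS of "adbb" and "dbeca"
DP table:
           d    b    e    c    a
      0    0    0    0    0    0
  a   0    0    0    0    0    1
  d   0    1    1    1    1    1
  b   0    1    2    2    2    2
  b   0    1    2    2    2    2
LCS length = dp[4][5] = 2

2


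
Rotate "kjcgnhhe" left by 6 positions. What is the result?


Input: "kjcgnhhe", rotate left by 6
First 6 characters: "kjcgnh"
Remaining characters: "he"
Concatenate remaining + first: "he" + "kjcgnh" = "hekjcgnh"

hekjcgnh


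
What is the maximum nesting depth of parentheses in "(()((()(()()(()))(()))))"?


Input: "(()((()(()()(()))(()))))"
Tracking depth:
  Position 0 '(': depth becomes 1
  Position 1 '(': depth becomes 2
  Position 2 ')': depth becomes 1
  Position 3 '(': depth becomes 2
  Position 4 '(': depth becomes 3
  Position 5 '(': depth becomes 4
  Position 6 ')': depth becomes 3
  Position 7 '(': depth becomes 4
  Position 8 '(': depth becomes 5
  Position 9 ')': depth becomes 4
  Position 10 '(': depth becomes 5
  Position 11 ')': depth becomes 4
  Position 12 '(': depth becomes 5
  Position 13 '(': depth becomes 6
  Position 14 ')': depth becomes 5
  Position 15 ')': depth becomes 4
  Position 16 ')': depth becomes 3
  Position 17 '(': depth becomes 4
  Position 18 '(': depth becomes 5
  Position 19 ')': depth becomes 4
  Position 20 ')': depth becomes 3
  Position 21 ')': depth becomes 2
  Position 22 ')': depth becomes 1
  Position 23 ')': depth becomes 0
Maximum depth reached: 6

6


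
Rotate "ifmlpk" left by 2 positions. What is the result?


Input: "ifmlpk", rotate left by 2
First 2 characters: "if"
Remaining characters: "mlpk"
Concatenate remaining + first: "mlpk" + "if" = "mlpkif"

mlpkif


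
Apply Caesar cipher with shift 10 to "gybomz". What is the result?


Caesar cipher: shift "gybomz" by 10
  'g' (pos 6) + 10 = pos 16 = 'q'
  'y' (pos 24) + 10 = pos 8 = 'i'
  'b' (pos 1) + 10 = pos 11 = 'l'
  'o' (pos 14) + 10 = pos 24 = 'y'
  'm' (pos 12) + 10 = pos 22 = 'w'
  'z' (pos 25) + 10 = pos 9 = 'j'
Result: qilywj

qilywj


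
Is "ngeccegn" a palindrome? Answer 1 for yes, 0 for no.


Input: ngeccegn
Reversed: ngeccegn
  Compare pos 0 ('n') with pos 7 ('n'): match
  Compare pos 1 ('g') with pos 6 ('g'): match
  Compare pos 2 ('e') with pos 5 ('e'): match
  Compare pos 3 ('c') with pos 4 ('c'): match
Result: palindrome

1


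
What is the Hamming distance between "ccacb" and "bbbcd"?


Comparing "ccacb" and "bbbcd" position by position:
  Position 0: 'c' vs 'b' => differ
  Position 1: 'c' vs 'b' => differ
  Position 2: 'a' vs 'b' => differ
  Position 3: 'c' vs 'c' => same
  Position 4: 'b' vs 'd' => differ
Total differences (Hamming distance): 4

4


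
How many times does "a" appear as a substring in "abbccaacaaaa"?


Searching for "a" in "abbccaacaaaa"
Scanning each position:
  Position 0: "a" => MATCH
  Position 1: "b" => no
  Position 2: "b" => no
  Position 3: "c" => no
  Position 4: "c" => no
  Position 5: "a" => MATCH
  Position 6: "a" => MATCH
  Position 7: "c" => no
  Position 8: "a" => MATCH
  Position 9: "a" => MATCH
  Position 10: "a" => MATCH
  Position 11: "a" => MATCH
Total occurrences: 7

7


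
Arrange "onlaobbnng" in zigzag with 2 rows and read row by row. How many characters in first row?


Zigzag "onlaobbnng" into 2 rows:
Placing characters:
  'o' => row 0
  'n' => row 1
  'l' => row 0
  'a' => row 1
  'o' => row 0
  'b' => row 1
  'b' => row 0
  'n' => row 1
  'n' => row 0
  'g' => row 1
Rows:
  Row 0: "olobn"
  Row 1: "nabng"
First row length: 5

5


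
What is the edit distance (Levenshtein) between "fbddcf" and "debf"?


Computing edit distance: "fbddcf" -> "debf"
DP table:
           d    e    b    f
      0    1    2    3    4
  f   1    1    2    3    3
  b   2    2    2    2    3
  d   3    2    3    3    3
  d   4    3    3    4    4
  c   5    4    4    4    5
  f   6    5    5    5    4
Edit distance = dp[6][4] = 4

4


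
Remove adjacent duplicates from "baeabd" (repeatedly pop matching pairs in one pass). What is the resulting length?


Input: baeabd
Stack-based adjacent duplicate removal:
  Read 'b': push. Stack: b
  Read 'a': push. Stack: ba
  Read 'e': push. Stack: bae
  Read 'a': push. Stack: baea
  Read 'b': push. Stack: baeab
  Read 'd': push. Stack: baeabd
Final stack: "baeabd" (length 6)

6


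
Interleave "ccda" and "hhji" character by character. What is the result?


Interleaving "ccda" and "hhji":
  Position 0: 'c' from first, 'h' from second => "ch"
  Position 1: 'c' from first, 'h' from second => "ch"
  Position 2: 'd' from first, 'j' from second => "dj"
  Position 3: 'a' from first, 'i' from second => "ai"
Result: chchdjai

chchdjai


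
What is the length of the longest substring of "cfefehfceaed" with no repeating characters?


Input: "cfefehfceaed"
Sliding window (track last position of each char):
  Position 0 ('c'): window [0,0] length 1 -- new best
  Position 1 ('f'): window [0,1] length 2 -- new best
  Position 2 ('e'): window [0,2] length 3 -- new best
  Position 3 ('f'): repeat (last at 1), move window start to 2
  Position 3 ('f'): window [2,3] length 2
  Position 4 ('e'): repeat (last at 2), move window start to 3
  Position 4 ('e'): window [3,4] length 2
  Position 5 ('h'): window [3,5] length 3
  Position 6 ('f'): repeat (last at 3), move window start to 4
  Position 6 ('f'): window [4,6] length 3
  Position 7 ('c'): window [4,7] length 4 -- new best
  Position 8 ('e'): repeat (last at 4), move window start to 5
  Position 8 ('e'): window [5,8] length 4
  Position 9 ('a'): window [5,9] length 5 -- new best
  Position 10 ('e'): repeat (last at 8), move window start to 9
  Position 10 ('e'): window [9,10] length 2
  Position 11 ('d'): window [9,11] length 3
Longest substring with no repeats: "hfcea" with length 5

5


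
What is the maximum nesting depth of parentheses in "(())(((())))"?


Input: "(())(((())))"
Tracking depth:
  Position 0 '(': depth becomes 1
  Position 1 '(': depth becomes 2
  Position 2 ')': depth becomes 1
  Position 3 ')': depth becomes 0
  Position 4 '(': depth becomes 1
  Position 5 '(': depth becomes 2
  Position 6 '(': depth becomes 3
  Position 7 '(': depth becomes 4
  Position 8 ')': depth becomes 3
  Position 9 ')': depth becomes 2
  Position 10 ')': depth becomes 1
  Position 11 ')': depth becomes 0
Maximum depth reached: 4

4


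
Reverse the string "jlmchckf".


Input: jlmchckf
Reading characters right to left:
  Position 7: 'f'
  Position 6: 'k'
  Position 5: 'c'
  Position 4: 'h'
  Position 3: 'c'
  Position 2: 'm'
  Position 1: 'l'
  Position 0: 'j'
Reversed: fkchcmlj

fkchcmlj


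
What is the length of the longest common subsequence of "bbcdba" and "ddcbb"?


LCS of "bbcdba" and "ddcbb"
DP table:
           d    d    c    b    b
      0    0    0    0    0    0
  b   0    0    0    0    1    1
  b   0    0    0    0    1    2
  c   0    0    0    1    1    2
  d   0    1    1    1    1    2
  b   0    1    1    1    2    2
  a   0    1    1    1    2    2
LCS length = dp[6][5] = 2

2


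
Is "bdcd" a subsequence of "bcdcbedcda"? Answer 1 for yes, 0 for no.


Check if "bdcd" is a subsequence of "bcdcbedcda"
Greedy scan:
  Position 0 ('b'): matches sub[0] = 'b'
  Position 1 ('c'): no match needed
  Position 2 ('d'): matches sub[1] = 'd'
  Position 3 ('c'): matches sub[2] = 'c'
  Position 4 ('b'): no match needed
  Position 5 ('e'): no match needed
  Position 6 ('d'): matches sub[3] = 'd'
  Position 7 ('c'): no match needed
  Position 8 ('d'): no match needed
  Position 9 ('a'): no match needed
All 4 characters matched => is a subsequence

1


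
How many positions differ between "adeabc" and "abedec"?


Comparing "adeabc" and "abedec" position by position:
  Position 0: 'a' vs 'a' => same
  Position 1: 'd' vs 'b' => DIFFER
  Position 2: 'e' vs 'e' => same
  Position 3: 'a' vs 'd' => DIFFER
  Position 4: 'b' vs 'e' => DIFFER
  Position 5: 'c' vs 'c' => same
Positions that differ: 3

3


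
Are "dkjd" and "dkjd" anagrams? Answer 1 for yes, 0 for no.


Strings: "dkjd", "dkjd"
Sorted first:  ddjk
Sorted second: ddjk
Sorted forms match => anagrams

1


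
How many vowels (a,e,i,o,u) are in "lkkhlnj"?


Input: lkkhlnj
Checking each character:
  'l' at position 0: consonant
  'k' at position 1: consonant
  'k' at position 2: consonant
  'h' at position 3: consonant
  'l' at position 4: consonant
  'n' at position 5: consonant
  'j' at position 6: consonant
Total vowels: 0

0


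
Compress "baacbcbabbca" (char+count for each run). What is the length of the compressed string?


Input: baacbcbabbca
Runs:
  'b' x 1 => "b1"
  'a' x 2 => "a2"
  'c' x 1 => "c1"
  'b' x 1 => "b1"
  'c' x 1 => "c1"
  'b' x 1 => "b1"
  'a' x 1 => "a1"
  'b' x 2 => "b2"
  'c' x 1 => "c1"
  'a' x 1 => "a1"
Compressed: "b1a2c1b1c1b1a1b2c1a1"
Compressed length: 20

20


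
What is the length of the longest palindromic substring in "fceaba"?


Input: "fceaba"
Checking substrings for palindromes:
  [3:6] "aba" (len 3) => palindrome
Longest palindromic substring: "aba" with length 3

3


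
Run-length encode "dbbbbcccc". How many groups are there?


Input: dbbbbcccc
Scanning for consecutive runs:
  Group 1: 'd' x 1 (positions 0-0)
  Group 2: 'b' x 4 (positions 1-4)
  Group 3: 'c' x 4 (positions 5-8)
Total groups: 3

3


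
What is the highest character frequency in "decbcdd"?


Input: decbcdd
Character counts:
  'b': 1
  'c': 2
  'd': 3
  'e': 1
Maximum frequency: 3

3


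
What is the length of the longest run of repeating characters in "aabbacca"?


Input: "aabbacca"
Scanning for longest run:
  Position 1 ('a'): continues run of 'a', length=2
  Position 2 ('b'): new char, reset run to 1
  Position 3 ('b'): continues run of 'b', length=2
  Position 4 ('a'): new char, reset run to 1
  Position 5 ('c'): new char, reset run to 1
  Position 6 ('c'): continues run of 'c', length=2
  Position 7 ('a'): new char, reset run to 1
Longest run: 'a' with length 2

2


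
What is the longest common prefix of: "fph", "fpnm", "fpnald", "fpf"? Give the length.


Words: fph, fpnm, fpnald, fpf
  Position 0: all 'f' => match
  Position 1: all 'p' => match
  Position 2: ('h', 'n', 'n', 'f') => mismatch, stop
LCP = "fp" (length 2)

2


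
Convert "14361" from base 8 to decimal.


Input: "14361" in base 8
Positional expansion:
  Digit '1' (value 1) x 8^4 = 4096
  Digit '4' (value 4) x 8^3 = 2048
  Digit '3' (value 3) x 8^2 = 192
  Digit '6' (value 6) x 8^1 = 48
  Digit '1' (value 1) x 8^0 = 1
Sum = 6385

6385


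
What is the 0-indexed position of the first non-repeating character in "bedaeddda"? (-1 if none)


Input: bedaeddda
Character frequencies:
  'a': 2
  'b': 1
  'd': 4
  'e': 2
Scanning left to right for freq == 1:
  Position 0 ('b'): unique! => answer = 0

0


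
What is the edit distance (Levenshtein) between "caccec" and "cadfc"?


Computing edit distance: "caccec" -> "cadfc"
DP table:
           c    a    d    f    c
      0    1    2    3    4    5
  c   1    0    1    2    3    4
  a   2    1    0    1    2    3
  c   3    2    1    1    2    2
  c   4    3    2    2    2    2
  e   5    4    3    3    3    3
  c   6    5    4    4    4    3
Edit distance = dp[6][5] = 3

3


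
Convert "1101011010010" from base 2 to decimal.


Input: "1101011010010" in base 2
Positional expansion:
  Digit '1' (value 1) x 2^12 = 4096
  Digit '1' (value 1) x 2^11 = 2048
  Digit '0' (value 0) x 2^10 = 0
  Digit '1' (value 1) x 2^9 = 512
  Digit '0' (value 0) x 2^8 = 0
  Digit '1' (value 1) x 2^7 = 128
  Digit '1' (value 1) x 2^6 = 64
  Digit '0' (value 0) x 2^5 = 0
  Digit '1' (value 1) x 2^4 = 16
  Digit '0' (value 0) x 2^3 = 0
  Digit '0' (value 0) x 2^2 = 0
  Digit '1' (value 1) x 2^1 = 2
  Digit '0' (value 0) x 2^0 = 0
Sum = 6866

6866


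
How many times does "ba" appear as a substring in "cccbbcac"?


Searching for "ba" in "cccbbcac"
Scanning each position:
  Position 0: "cc" => no
  Position 1: "cc" => no
  Position 2: "cb" => no
  Position 3: "bb" => no
  Position 4: "bc" => no
  Position 5: "ca" => no
  Position 6: "ac" => no
Total occurrences: 0

0


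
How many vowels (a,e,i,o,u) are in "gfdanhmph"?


Input: gfdanhmph
Checking each character:
  'g' at position 0: consonant
  'f' at position 1: consonant
  'd' at position 2: consonant
  'a' at position 3: vowel (running total: 1)
  'n' at position 4: consonant
  'h' at position 5: consonant
  'm' at position 6: consonant
  'p' at position 7: consonant
  'h' at position 8: consonant
Total vowels: 1

1


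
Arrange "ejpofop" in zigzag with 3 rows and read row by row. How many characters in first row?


Zigzag "ejpofop" into 3 rows:
Placing characters:
  'e' => row 0
  'j' => row 1
  'p' => row 2
  'o' => row 1
  'f' => row 0
  'o' => row 1
  'p' => row 2
Rows:
  Row 0: "ef"
  Row 1: "joo"
  Row 2: "pp"
First row length: 2

2


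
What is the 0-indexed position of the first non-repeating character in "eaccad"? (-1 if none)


Input: eaccad
Character frequencies:
  'a': 2
  'c': 2
  'd': 1
  'e': 1
Scanning left to right for freq == 1:
  Position 0 ('e'): unique! => answer = 0

0


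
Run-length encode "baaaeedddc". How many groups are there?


Input: baaaeedddc
Scanning for consecutive runs:
  Group 1: 'b' x 1 (positions 0-0)
  Group 2: 'a' x 3 (positions 1-3)
  Group 3: 'e' x 2 (positions 4-5)
  Group 4: 'd' x 3 (positions 6-8)
  Group 5: 'c' x 1 (positions 9-9)
Total groups: 5

5


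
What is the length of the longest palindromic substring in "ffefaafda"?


Input: "ffefaafda"
Checking substrings for palindromes:
  [3:7] "faaf" (len 4) => palindrome
  [1:4] "fef" (len 3) => palindrome
  [0:2] "ff" (len 2) => palindrome
  [4:6] "aa" (len 2) => palindrome
Longest palindromic substring: "faaf" with length 4

4


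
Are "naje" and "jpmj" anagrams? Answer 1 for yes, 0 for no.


Strings: "naje", "jpmj"
Sorted first:  aejn
Sorted second: jjmp
Differ at position 0: 'a' vs 'j' => not anagrams

0


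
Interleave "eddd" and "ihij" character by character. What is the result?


Interleaving "eddd" and "ihij":
  Position 0: 'e' from first, 'i' from second => "ei"
  Position 1: 'd' from first, 'h' from second => "dh"
  Position 2: 'd' from first, 'i' from second => "di"
  Position 3: 'd' from first, 'j' from second => "dj"
Result: eidhdidj

eidhdidj


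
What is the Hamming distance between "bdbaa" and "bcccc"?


Comparing "bdbaa" and "bcccc" position by position:
  Position 0: 'b' vs 'b' => same
  Position 1: 'd' vs 'c' => differ
  Position 2: 'b' vs 'c' => differ
  Position 3: 'a' vs 'c' => differ
  Position 4: 'a' vs 'c' => differ
Total differences (Hamming distance): 4

4


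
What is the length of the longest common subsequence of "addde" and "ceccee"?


LCS of "addde" and "ceccee"
DP table:
           c    e    c    c    e    e
      0    0    0    0    0    0    0
  a   0    0    0    0    0    0    0
  d   0    0    0    0    0    0    0
  d   0    0    0    0    0    0    0
  d   0    0    0    0    0    0    0
  e   0    0    1    1    1    1    1
LCS length = dp[5][6] = 1

1


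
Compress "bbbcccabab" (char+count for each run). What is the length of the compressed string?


Input: bbbcccabab
Runs:
  'b' x 3 => "b3"
  'c' x 3 => "c3"
  'a' x 1 => "a1"
  'b' x 1 => "b1"
  'a' x 1 => "a1"
  'b' x 1 => "b1"
Compressed: "b3c3a1b1a1b1"
Compressed length: 12

12


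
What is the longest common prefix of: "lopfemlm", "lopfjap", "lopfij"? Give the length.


Words: lopfemlm, lopfjap, lopfij
  Position 0: all 'l' => match
  Position 1: all 'o' => match
  Position 2: all 'p' => match
  Position 3: all 'f' => match
  Position 4: ('e', 'j', 'i') => mismatch, stop
LCP = "lopf" (length 4)

4


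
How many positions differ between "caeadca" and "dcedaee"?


Comparing "caeadca" and "dcedaee" position by position:
  Position 0: 'c' vs 'd' => DIFFER
  Position 1: 'a' vs 'c' => DIFFER
  Position 2: 'e' vs 'e' => same
  Position 3: 'a' vs 'd' => DIFFER
  Position 4: 'd' vs 'a' => DIFFER
  Position 5: 'c' vs 'e' => DIFFER
  Position 6: 'a' vs 'e' => DIFFER
Positions that differ: 6

6


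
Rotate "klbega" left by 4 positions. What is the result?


Input: "klbega", rotate left by 4
First 4 characters: "klbe"
Remaining characters: "ga"
Concatenate remaining + first: "ga" + "klbe" = "gaklbe"

gaklbe


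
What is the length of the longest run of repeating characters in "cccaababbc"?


Input: "cccaababbc"
Scanning for longest run:
  Position 1 ('c'): continues run of 'c', length=2
  Position 2 ('c'): continues run of 'c', length=3
  Position 3 ('a'): new char, reset run to 1
  Position 4 ('a'): continues run of 'a', length=2
  Position 5 ('b'): new char, reset run to 1
  Position 6 ('a'): new char, reset run to 1
  Position 7 ('b'): new char, reset run to 1
  Position 8 ('b'): continues run of 'b', length=2
  Position 9 ('c'): new char, reset run to 1
Longest run: 'c' with length 3

3


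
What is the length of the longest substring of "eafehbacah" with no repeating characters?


Input: "eafehbacah"
Sliding window (track last position of each char):
  Position 0 ('e'): window [0,0] length 1 -- new best
  Position 1 ('a'): window [0,1] length 2 -- new best
  Position 2 ('f'): window [0,2] length 3 -- new best
  Position 3 ('e'): repeat (last at 0), move window start to 1
  Position 3 ('e'): window [1,3] length 3
  Position 4 ('h'): window [1,4] length 4 -- new best
  Position 5 ('b'): window [1,5] length 5 -- new best
  Position 6 ('a'): repeat (last at 1), move window start to 2
  Position 6 ('a'): window [2,6] length 5
  Position 7 ('c'): window [2,7] length 6 -- new best
  Position 8 ('a'): repeat (last at 6), move window start to 7
  Position 8 ('a'): window [7,8] length 2
  Position 9 ('h'): window [7,9] length 3
Longest substring with no repeats: "fehbac" with length 6

6


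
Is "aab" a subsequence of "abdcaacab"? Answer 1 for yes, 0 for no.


Check if "aab" is a subsequence of "abdcaacab"
Greedy scan:
  Position 0 ('a'): matches sub[0] = 'a'
  Position 1 ('b'): no match needed
  Position 2 ('d'): no match needed
  Position 3 ('c'): no match needed
  Position 4 ('a'): matches sub[1] = 'a'
  Position 5 ('a'): no match needed
  Position 6 ('c'): no match needed
  Position 7 ('a'): no match needed
  Position 8 ('b'): matches sub[2] = 'b'
All 3 characters matched => is a subsequence

1


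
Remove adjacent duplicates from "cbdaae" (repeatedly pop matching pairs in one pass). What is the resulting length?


Input: cbdaae
Stack-based adjacent duplicate removal:
  Read 'c': push. Stack: c
  Read 'b': push. Stack: cb
  Read 'd': push. Stack: cbd
  Read 'a': push. Stack: cbda
  Read 'a': matches stack top 'a' => pop. Stack: cbd
  Read 'e': push. Stack: cbde
Final stack: "cbde" (length 4)

4


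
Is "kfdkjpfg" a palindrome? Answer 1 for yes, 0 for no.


Input: kfdkjpfg
Reversed: gfpjkdfk
  Compare pos 0 ('k') with pos 7 ('g'): MISMATCH
  Compare pos 1 ('f') with pos 6 ('f'): match
  Compare pos 2 ('d') with pos 5 ('p'): MISMATCH
  Compare pos 3 ('k') with pos 4 ('j'): MISMATCH
Result: not a palindrome

0


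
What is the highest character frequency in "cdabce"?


Input: cdabce
Character counts:
  'a': 1
  'b': 1
  'c': 2
  'd': 1
  'e': 1
Maximum frequency: 2

2


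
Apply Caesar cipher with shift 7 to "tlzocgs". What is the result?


Caesar cipher: shift "tlzocgs" by 7
  't' (pos 19) + 7 = pos 0 = 'a'
  'l' (pos 11) + 7 = pos 18 = 's'
  'z' (pos 25) + 7 = pos 6 = 'g'
  'o' (pos 14) + 7 = pos 21 = 'v'
  'c' (pos 2) + 7 = pos 9 = 'j'
  'g' (pos 6) + 7 = pos 13 = 'n'
  's' (pos 18) + 7 = pos 25 = 'z'
Result: asgvjnz

asgvjnz


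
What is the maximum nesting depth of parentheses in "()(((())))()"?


Input: "()(((())))()"
Tracking depth:
  Position 0 '(': depth becomes 1
  Position 1 ')': depth becomes 0
  Position 2 '(': depth becomes 1
  Position 3 '(': depth becomes 2
  Position 4 '(': depth becomes 3
  Position 5 '(': depth becomes 4
  Position 6 ')': depth becomes 3
  Position 7 ')': depth becomes 2
  Position 8 ')': depth becomes 1
  Position 9 ')': depth becomes 0
  Position 10 '(': depth becomes 1
  Position 11 ')': depth becomes 0
Maximum depth reached: 4

4


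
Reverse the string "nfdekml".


Input: nfdekml
Reading characters right to left:
  Position 6: 'l'
  Position 5: 'm'
  Position 4: 'k'
  Position 3: 'e'
  Position 2: 'd'
  Position 1: 'f'
  Position 0: 'n'
Reversed: lmkedfn

lmkedfn


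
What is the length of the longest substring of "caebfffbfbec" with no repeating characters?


Input: "caebfffbfbec"
Sliding window (track last position of each char):
  Position 0 ('c'): window [0,0] length 1 -- new best
  Position 1 ('a'): window [0,1] length 2 -- new best
  Position 2 ('e'): window [0,2] length 3 -- new best
  Position 3 ('b'): window [0,3] length 4 -- new best
  Position 4 ('f'): window [0,4] length 5 -- new best
  Position 5 ('f'): repeat (last at 4), move window start to 5
  Position 5 ('f'): window [5,5] length 1
  Position 6 ('f'): repeat (last at 5), move window start to 6
  Position 6 ('f'): window [6,6] length 1
  Position 7 ('b'): window [6,7] length 2
  Position 8 ('f'): repeat (last at 6), move window start to 7
  Position 8 ('f'): window [7,8] length 2
  Position 9 ('b'): repeat (last at 7), move window start to 8
  Position 9 ('b'): window [8,9] length 2
  Position 10 ('e'): window [8,10] length 3
  Position 11 ('c'): window [8,11] length 4
Longest substring with no repeats: "caebf" with length 5

5


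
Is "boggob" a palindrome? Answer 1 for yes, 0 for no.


Input: boggob
Reversed: boggob
  Compare pos 0 ('b') with pos 5 ('b'): match
  Compare pos 1 ('o') with pos 4 ('o'): match
  Compare pos 2 ('g') with pos 3 ('g'): match
Result: palindrome

1


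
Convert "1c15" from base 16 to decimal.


Input: "1c15" in base 16
Positional expansion:
  Digit '1' (value 1) x 16^3 = 4096
  Digit 'c' (value 12) x 16^2 = 3072
  Digit '1' (value 1) x 16^1 = 16
  Digit '5' (value 5) x 16^0 = 5
Sum = 7189

7189


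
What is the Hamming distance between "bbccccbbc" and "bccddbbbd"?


Comparing "bbccccbbc" and "bccddbbbd" position by position:
  Position 0: 'b' vs 'b' => same
  Position 1: 'b' vs 'c' => differ
  Position 2: 'c' vs 'c' => same
  Position 3: 'c' vs 'd' => differ
  Position 4: 'c' vs 'd' => differ
  Position 5: 'c' vs 'b' => differ
  Position 6: 'b' vs 'b' => same
  Position 7: 'b' vs 'b' => same
  Position 8: 'c' vs 'd' => differ
Total differences (Hamming distance): 5

5


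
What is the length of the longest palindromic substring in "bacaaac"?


Input: "bacaaac"
Checking substrings for palindromes:
  [2:7] "caaac" (len 5) => palindrome
  [1:4] "aca" (len 3) => palindrome
  [3:6] "aaa" (len 3) => palindrome
  [3:5] "aa" (len 2) => palindrome
  [4:6] "aa" (len 2) => palindrome
Longest palindromic substring: "caaac" with length 5

5


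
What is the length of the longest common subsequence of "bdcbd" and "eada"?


LCS of "bdcbd" and "eada"
DP table:
           e    a    d    a
      0    0    0    0    0
  b   0    0    0    0    0
  d   0    0    0    1    1
  c   0    0    0    1    1
  b   0    0    0    1    1
  d   0    0    0    1    1
LCS length = dp[5][4] = 1

1


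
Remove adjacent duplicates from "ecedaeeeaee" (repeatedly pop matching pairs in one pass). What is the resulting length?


Input: ecedaeeeaee
Stack-based adjacent duplicate removal:
  Read 'e': push. Stack: e
  Read 'c': push. Stack: ec
  Read 'e': push. Stack: ece
  Read 'd': push. Stack: eced
  Read 'a': push. Stack: eceda
  Read 'e': push. Stack: ecedae
  Read 'e': matches stack top 'e' => pop. Stack: eceda
  Read 'e': push. Stack: ecedae
  Read 'a': push. Stack: ecedaea
  Read 'e': push. Stack: ecedaeae
  Read 'e': matches stack top 'e' => pop. Stack: ecedaea
Final stack: "ecedaea" (length 7)

7


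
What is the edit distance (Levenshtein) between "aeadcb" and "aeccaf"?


Computing edit distance: "aeadcb" -> "aeccaf"
DP table:
           a    e    c    c    a    f
      0    1    2    3    4    5    6
  a   1    0    1    2    3    4    5
  e   2    1    0    1    2    3    4
  a   3    2    1    1    2    2    3
  d   4    3    2    2    2    3    3
  c   5    4    3    2    2    3    4
  b   6    5    4    3    3    3    4
Edit distance = dp[6][6] = 4

4


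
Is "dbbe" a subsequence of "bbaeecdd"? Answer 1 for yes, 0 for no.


Check if "dbbe" is a subsequence of "bbaeecdd"
Greedy scan:
  Position 0 ('b'): no match needed
  Position 1 ('b'): no match needed
  Position 2 ('a'): no match needed
  Position 3 ('e'): no match needed
  Position 4 ('e'): no match needed
  Position 5 ('c'): no match needed
  Position 6 ('d'): matches sub[0] = 'd'
  Position 7 ('d'): no match needed
Only matched 1/4 characters => not a subsequence

0


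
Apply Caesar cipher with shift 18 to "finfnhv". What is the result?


Caesar cipher: shift "finfnhv" by 18
  'f' (pos 5) + 18 = pos 23 = 'x'
  'i' (pos 8) + 18 = pos 0 = 'a'
  'n' (pos 13) + 18 = pos 5 = 'f'
  'f' (pos 5) + 18 = pos 23 = 'x'
  'n' (pos 13) + 18 = pos 5 = 'f'
  'h' (pos 7) + 18 = pos 25 = 'z'
  'v' (pos 21) + 18 = pos 13 = 'n'
Result: xafxfzn

xafxfzn


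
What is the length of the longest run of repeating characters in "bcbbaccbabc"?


Input: "bcbbaccbabc"
Scanning for longest run:
  Position 1 ('c'): new char, reset run to 1
  Position 2 ('b'): new char, reset run to 1
  Position 3 ('b'): continues run of 'b', length=2
  Position 4 ('a'): new char, reset run to 1
  Position 5 ('c'): new char, reset run to 1
  Position 6 ('c'): continues run of 'c', length=2
  Position 7 ('b'): new char, reset run to 1
  Position 8 ('a'): new char, reset run to 1
  Position 9 ('b'): new char, reset run to 1
  Position 10 ('c'): new char, reset run to 1
Longest run: 'b' with length 2

2


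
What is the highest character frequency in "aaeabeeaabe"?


Input: aaeabeeaabe
Character counts:
  'a': 5
  'b': 2
  'e': 4
Maximum frequency: 5

5


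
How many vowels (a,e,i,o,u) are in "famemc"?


Input: famemc
Checking each character:
  'f' at position 0: consonant
  'a' at position 1: vowel (running total: 1)
  'm' at position 2: consonant
  'e' at position 3: vowel (running total: 2)
  'm' at position 4: consonant
  'c' at position 5: consonant
Total vowels: 2

2


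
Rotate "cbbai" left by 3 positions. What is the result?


Input: "cbbai", rotate left by 3
First 3 characters: "cbb"
Remaining characters: "ai"
Concatenate remaining + first: "ai" + "cbb" = "aicbb"

aicbb


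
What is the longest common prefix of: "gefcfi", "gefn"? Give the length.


Words: gefcfi, gefn
  Position 0: all 'g' => match
  Position 1: all 'e' => match
  Position 2: all 'f' => match
  Position 3: ('c', 'n') => mismatch, stop
LCP = "gef" (length 3)

3


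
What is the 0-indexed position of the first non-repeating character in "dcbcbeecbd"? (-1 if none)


Input: dcbcbeecbd
Character frequencies:
  'b': 3
  'c': 3
  'd': 2
  'e': 2
Scanning left to right for freq == 1:
  Position 0 ('d'): freq=2, skip
  Position 1 ('c'): freq=3, skip
  Position 2 ('b'): freq=3, skip
  Position 3 ('c'): freq=3, skip
  Position 4 ('b'): freq=3, skip
  Position 5 ('e'): freq=2, skip
  Position 6 ('e'): freq=2, skip
  Position 7 ('c'): freq=3, skip
  Position 8 ('b'): freq=3, skip
  Position 9 ('d'): freq=2, skip
  No unique character found => answer = -1

-1


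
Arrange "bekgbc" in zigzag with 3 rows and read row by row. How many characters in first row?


Zigzag "bekgbc" into 3 rows:
Placing characters:
  'b' => row 0
  'e' => row 1
  'k' => row 2
  'g' => row 1
  'b' => row 0
  'c' => row 1
Rows:
  Row 0: "bb"
  Row 1: "egc"
  Row 2: "k"
First row length: 2

2


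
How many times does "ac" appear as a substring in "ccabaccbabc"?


Searching for "ac" in "ccabaccbabc"
Scanning each position:
  Position 0: "cc" => no
  Position 1: "ca" => no
  Position 2: "ab" => no
  Position 3: "ba" => no
  Position 4: "ac" => MATCH
  Position 5: "cc" => no
  Position 6: "cb" => no
  Position 7: "ba" => no
  Position 8: "ab" => no
  Position 9: "bc" => no
Total occurrences: 1

1


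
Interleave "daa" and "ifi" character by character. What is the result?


Interleaving "daa" and "ifi":
  Position 0: 'd' from first, 'i' from second => "di"
  Position 1: 'a' from first, 'f' from second => "af"
  Position 2: 'a' from first, 'i' from second => "ai"
Result: diafai

diafai


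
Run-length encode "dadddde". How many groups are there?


Input: dadddde
Scanning for consecutive runs:
  Group 1: 'd' x 1 (positions 0-0)
  Group 2: 'a' x 1 (positions 1-1)
  Group 3: 'd' x 4 (positions 2-5)
  Group 4: 'e' x 1 (positions 6-6)
Total groups: 4

4


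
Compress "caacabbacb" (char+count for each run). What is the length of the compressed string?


Input: caacabbacb
Runs:
  'c' x 1 => "c1"
  'a' x 2 => "a2"
  'c' x 1 => "c1"
  'a' x 1 => "a1"
  'b' x 2 => "b2"
  'a' x 1 => "a1"
  'c' x 1 => "c1"
  'b' x 1 => "b1"
Compressed: "c1a2c1a1b2a1c1b1"
Compressed length: 16

16


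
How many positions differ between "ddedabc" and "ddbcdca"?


Comparing "ddedabc" and "ddbcdca" position by position:
  Position 0: 'd' vs 'd' => same
  Position 1: 'd' vs 'd' => same
  Position 2: 'e' vs 'b' => DIFFER
  Position 3: 'd' vs 'c' => DIFFER
  Position 4: 'a' vs 'd' => DIFFER
  Position 5: 'b' vs 'c' => DIFFER
  Position 6: 'c' vs 'a' => DIFFER
Positions that differ: 5

5


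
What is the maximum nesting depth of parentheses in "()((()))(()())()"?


Input: "()((()))(()())()"
Tracking depth:
  Position 0 '(': depth becomes 1
  Position 1 ')': depth becomes 0
  Position 2 '(': depth becomes 1
  Position 3 '(': depth becomes 2
  Position 4 '(': depth becomes 3
  Position 5 ')': depth becomes 2
  Position 6 ')': depth becomes 1
  Position 7 ')': depth becomes 0
  Position 8 '(': depth becomes 1
  Position 9 '(': depth becomes 2
  Position 10 ')': depth becomes 1
  Position 11 '(': depth becomes 2
  Position 12 ')': depth becomes 1
  Position 13 ')': depth becomes 0
  Position 14 '(': depth becomes 1
  Position 15 ')': depth becomes 0
Maximum depth reached: 3

3


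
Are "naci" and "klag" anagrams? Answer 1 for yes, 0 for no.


Strings: "naci", "klag"
Sorted first:  acin
Sorted second: agkl
Differ at position 1: 'c' vs 'g' => not anagrams

0


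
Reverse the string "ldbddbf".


Input: ldbddbf
Reading characters right to left:
  Position 6: 'f'
  Position 5: 'b'
  Position 4: 'd'
  Position 3: 'd'
  Position 2: 'b'
  Position 1: 'd'
  Position 0: 'l'
Reversed: fbddbdl

fbddbdl


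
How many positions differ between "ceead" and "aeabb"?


Comparing "ceead" and "aeabb" position by position:
  Position 0: 'c' vs 'a' => DIFFER
  Position 1: 'e' vs 'e' => same
  Position 2: 'e' vs 'a' => DIFFER
  Position 3: 'a' vs 'b' => DIFFER
  Position 4: 'd' vs 'b' => DIFFER
Positions that differ: 4

4


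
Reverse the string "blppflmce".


Input: blppflmce
Reading characters right to left:
  Position 8: 'e'
  Position 7: 'c'
  Position 6: 'm'
  Position 5: 'l'
  Position 4: 'f'
  Position 3: 'p'
  Position 2: 'p'
  Position 1: 'l'
  Position 0: 'b'
Reversed: ecmlfpplb

ecmlfpplb


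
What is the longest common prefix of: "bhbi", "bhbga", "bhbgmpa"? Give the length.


Words: bhbi, bhbga, bhbgmpa
  Position 0: all 'b' => match
  Position 1: all 'h' => match
  Position 2: all 'b' => match
  Position 3: ('i', 'g', 'g') => mismatch, stop
LCP = "bhb" (length 3)

3
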